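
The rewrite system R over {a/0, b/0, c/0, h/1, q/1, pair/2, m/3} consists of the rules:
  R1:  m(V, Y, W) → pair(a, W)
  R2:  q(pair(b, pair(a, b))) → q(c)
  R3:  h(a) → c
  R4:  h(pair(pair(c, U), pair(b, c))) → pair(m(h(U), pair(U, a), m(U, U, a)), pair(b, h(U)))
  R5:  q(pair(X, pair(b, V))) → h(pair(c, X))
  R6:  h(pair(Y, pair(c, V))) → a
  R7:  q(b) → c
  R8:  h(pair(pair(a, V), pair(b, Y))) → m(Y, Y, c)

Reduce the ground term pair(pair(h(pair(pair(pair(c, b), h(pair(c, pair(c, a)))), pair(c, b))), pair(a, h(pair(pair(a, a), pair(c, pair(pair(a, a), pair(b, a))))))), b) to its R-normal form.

pair(pair(a, pair(a, a)), b)

1. pair(pair(h(pair(pair(pair(c, b), h(pair(c, pair(c, a)))), pair(c, b))), pair(a, h(pair(pair(a, a), pair(c, pair(pair(a, a), pair(b, a))))))), b)  →  pair(pair(a, pair(a, h(pair(pair(a, a), pair(c, pair(pair(a, a), pair(b, a))))))), b)   [R6 at 1.1]
2. pair(pair(a, pair(a, h(pair(pair(a, a), pair(c, pair(pair(a, a), pair(b, a))))))), b)  →  pair(pair(a, pair(a, a)), b)   [R6 at 1.2.2]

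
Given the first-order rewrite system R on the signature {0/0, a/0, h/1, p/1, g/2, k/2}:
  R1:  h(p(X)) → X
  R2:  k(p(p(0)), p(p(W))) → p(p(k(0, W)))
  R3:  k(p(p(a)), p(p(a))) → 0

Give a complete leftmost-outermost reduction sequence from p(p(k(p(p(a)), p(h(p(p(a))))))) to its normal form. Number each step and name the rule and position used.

1. p(p(k(p(p(a)), p(h(p(p(a)))))))  →  p(p(k(p(p(a)), p(p(a)))))   [R1 at 1.1.2.1]
2. p(p(k(p(p(a)), p(p(a)))))  →  p(p(0))   [R3 at 1.1]

p(p(0))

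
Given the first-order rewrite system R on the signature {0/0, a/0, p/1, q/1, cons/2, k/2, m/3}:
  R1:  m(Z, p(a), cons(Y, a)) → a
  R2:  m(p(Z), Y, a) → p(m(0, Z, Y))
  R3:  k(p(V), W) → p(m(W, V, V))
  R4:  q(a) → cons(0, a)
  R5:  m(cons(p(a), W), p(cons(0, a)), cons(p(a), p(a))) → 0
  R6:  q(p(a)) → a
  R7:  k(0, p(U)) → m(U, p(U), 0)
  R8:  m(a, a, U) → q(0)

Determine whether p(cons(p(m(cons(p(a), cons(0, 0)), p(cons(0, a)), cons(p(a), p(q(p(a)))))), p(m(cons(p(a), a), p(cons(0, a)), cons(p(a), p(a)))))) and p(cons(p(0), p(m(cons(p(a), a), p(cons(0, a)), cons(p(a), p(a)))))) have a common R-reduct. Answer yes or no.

Reduce t₁ = p(cons(p(m(cons(p(a), cons(0, 0)), p(cons(0, a)), cons(p(a), p(q(p(a)))))), p(m(cons(p(a), a), p(cons(0, a)), cons(p(a), p(a)))))):
1. p(cons(p(m(cons(p(a), cons(0, 0)), p(cons(0, a)), cons(p(a), p(q(p(a)))))), p(m(cons(p(a), a), p(cons(0, a)), cons(p(a), p(a))))))  →  p(cons(p(m(cons(p(a), cons(0, 0)), p(cons(0, a)), cons(p(a), p(a)))), p(m(cons(p(a), a), p(cons(0, a)), cons(p(a), p(a))))))   [R6 at 1.1.1.3.2.1]
2. p(cons(p(m(cons(p(a), cons(0, 0)), p(cons(0, a)), cons(p(a), p(a)))), p(m(cons(p(a), a), p(cons(0, a)), cons(p(a), p(a))))))  →  p(cons(p(0), p(m(cons(p(a), a), p(cons(0, a)), cons(p(a), p(a))))))   [R5 at 1.1.1]
3. p(cons(p(0), p(m(cons(p(a), a), p(cons(0, a)), cons(p(a), p(a))))))  →  p(cons(p(0), p(0)))   [R5 at 1.2.1]

Reduce t₂ = p(cons(p(0), p(m(cons(p(a), a), p(cons(0, a)), cons(p(a), p(a)))))):
1. p(cons(p(0), p(m(cons(p(a), a), p(cons(0, a)), cons(p(a), p(a))))))  →  p(cons(p(0), p(0)))   [R5 at 1.2.1]

yes — NF(t₁) = p(cons(p(0), p(0))), NF(t₂) = p(cons(p(0), p(0)))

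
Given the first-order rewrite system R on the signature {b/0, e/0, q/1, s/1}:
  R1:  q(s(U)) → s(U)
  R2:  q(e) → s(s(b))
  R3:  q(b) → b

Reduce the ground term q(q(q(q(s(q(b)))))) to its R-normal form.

s(b)

1. q(q(q(q(s(q(b))))))  →  q(q(q(s(q(b)))))   [R1 at 1.1.1]
2. q(q(q(s(q(b)))))  →  q(q(s(q(b))))   [R1 at 1.1]
3. q(q(s(q(b))))  →  q(s(q(b)))   [R1 at 1]
4. q(s(q(b)))  →  s(q(b))   [R1 at ε]
5. s(q(b))  →  s(b)   [R3 at 1]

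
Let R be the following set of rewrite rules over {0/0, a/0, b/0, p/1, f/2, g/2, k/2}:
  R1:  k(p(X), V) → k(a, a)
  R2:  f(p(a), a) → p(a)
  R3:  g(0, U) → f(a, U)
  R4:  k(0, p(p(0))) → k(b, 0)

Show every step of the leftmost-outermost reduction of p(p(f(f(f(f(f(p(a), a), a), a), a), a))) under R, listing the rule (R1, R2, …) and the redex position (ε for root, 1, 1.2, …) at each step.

1. p(p(f(f(f(f(f(p(a), a), a), a), a), a)))  →  p(p(f(f(f(f(p(a), a), a), a), a)))   [R2 at 1.1.1.1.1.1]
2. p(p(f(f(f(f(p(a), a), a), a), a)))  →  p(p(f(f(f(p(a), a), a), a)))   [R2 at 1.1.1.1.1]
3. p(p(f(f(f(p(a), a), a), a)))  →  p(p(f(f(p(a), a), a)))   [R2 at 1.1.1.1]
4. p(p(f(f(p(a), a), a)))  →  p(p(f(p(a), a)))   [R2 at 1.1.1]
5. p(p(f(p(a), a)))  →  p(p(p(a)))   [R2 at 1.1]

p(p(p(a)))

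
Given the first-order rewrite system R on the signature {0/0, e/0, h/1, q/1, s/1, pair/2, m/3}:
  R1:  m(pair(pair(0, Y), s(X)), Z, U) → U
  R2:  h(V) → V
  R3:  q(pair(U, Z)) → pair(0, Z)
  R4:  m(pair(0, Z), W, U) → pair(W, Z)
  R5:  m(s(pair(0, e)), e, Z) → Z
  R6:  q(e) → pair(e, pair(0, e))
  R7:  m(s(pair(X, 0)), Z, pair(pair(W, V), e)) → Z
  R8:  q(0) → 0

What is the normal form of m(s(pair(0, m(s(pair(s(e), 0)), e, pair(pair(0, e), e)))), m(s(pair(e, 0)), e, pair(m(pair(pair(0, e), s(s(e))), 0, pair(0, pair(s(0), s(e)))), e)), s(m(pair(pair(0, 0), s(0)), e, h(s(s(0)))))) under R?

s(s(s(0)))

1. m(s(pair(0, m(s(pair(s(e), 0)), e, pair(pair(0, e), e)))), m(s(pair(e, 0)), e, pair(m(pair(pair(0, e), s(s(e))), 0, pair(0, pair(s(0), s(e)))), e)), s(m(pair(pair(0, 0), s(0)), e, h(s(s(0))))))  →  m(s(pair(0, e)), m(s(pair(e, 0)), e, pair(m(pair(pair(0, e), s(s(e))), 0, pair(0, pair(s(0), s(e)))), e)), s(m(pair(pair(0, 0), s(0)), e, h(s(s(0))))))   [R7 at 1.1.2]
2. m(s(pair(0, e)), m(s(pair(e, 0)), e, pair(m(pair(pair(0, e), s(s(e))), 0, pair(0, pair(s(0), s(e)))), e)), s(m(pair(pair(0, 0), s(0)), e, h(s(s(0))))))  →  m(s(pair(0, e)), m(s(pair(e, 0)), e, pair(pair(0, pair(s(0), s(e))), e)), s(m(pair(pair(0, 0), s(0)), e, h(s(s(0))))))   [R1 at 2.3.1]
3. m(s(pair(0, e)), m(s(pair(e, 0)), e, pair(pair(0, pair(s(0), s(e))), e)), s(m(pair(pair(0, 0), s(0)), e, h(s(s(0))))))  →  m(s(pair(0, e)), e, s(m(pair(pair(0, 0), s(0)), e, h(s(s(0))))))   [R7 at 2]
4. m(s(pair(0, e)), e, s(m(pair(pair(0, 0), s(0)), e, h(s(s(0))))))  →  s(m(pair(pair(0, 0), s(0)), e, h(s(s(0)))))   [R5 at ε]
5. s(m(pair(pair(0, 0), s(0)), e, h(s(s(0)))))  →  s(h(s(s(0))))   [R1 at 1]
6. s(h(s(s(0))))  →  s(s(s(0)))   [R2 at 1]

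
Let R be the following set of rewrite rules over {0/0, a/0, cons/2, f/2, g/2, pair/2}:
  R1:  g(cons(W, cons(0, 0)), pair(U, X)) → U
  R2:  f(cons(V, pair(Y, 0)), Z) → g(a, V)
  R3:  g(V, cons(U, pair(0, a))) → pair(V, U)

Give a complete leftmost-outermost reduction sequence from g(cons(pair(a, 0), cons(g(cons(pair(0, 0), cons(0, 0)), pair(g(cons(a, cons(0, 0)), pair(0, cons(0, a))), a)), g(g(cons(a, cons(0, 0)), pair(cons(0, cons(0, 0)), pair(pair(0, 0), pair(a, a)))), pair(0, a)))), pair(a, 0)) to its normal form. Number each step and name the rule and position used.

1. g(cons(pair(a, 0), cons(g(cons(pair(0, 0), cons(0, 0)), pair(g(cons(a, cons(0, 0)), pair(0, cons(0, a))), a)), g(g(cons(a, cons(0, 0)), pair(cons(0, cons(0, 0)), pair(pair(0, 0), pair(a, a)))), pair(0, a)))), pair(a, 0))  →  g(cons(pair(a, 0), cons(g(cons(a, cons(0, 0)), pair(0, cons(0, a))), g(g(cons(a, cons(0, 0)), pair(cons(0, cons(0, 0)), pair(pair(0, 0), pair(a, a)))), pair(0, a)))), pair(a, 0))   [R1 at 1.2.1]
2. g(cons(pair(a, 0), cons(g(cons(a, cons(0, 0)), pair(0, cons(0, a))), g(g(cons(a, cons(0, 0)), pair(cons(0, cons(0, 0)), pair(pair(0, 0), pair(a, a)))), pair(0, a)))), pair(a, 0))  →  g(cons(pair(a, 0), cons(0, g(g(cons(a, cons(0, 0)), pair(cons(0, cons(0, 0)), pair(pair(0, 0), pair(a, a)))), pair(0, a)))), pair(a, 0))   [R1 at 1.2.1]
3. g(cons(pair(a, 0), cons(0, g(g(cons(a, cons(0, 0)), pair(cons(0, cons(0, 0)), pair(pair(0, 0), pair(a, a)))), pair(0, a)))), pair(a, 0))  →  g(cons(pair(a, 0), cons(0, g(cons(0, cons(0, 0)), pair(0, a)))), pair(a, 0))   [R1 at 1.2.2.1]
4. g(cons(pair(a, 0), cons(0, g(cons(0, cons(0, 0)), pair(0, a)))), pair(a, 0))  →  g(cons(pair(a, 0), cons(0, 0)), pair(a, 0))   [R1 at 1.2.2]
5. g(cons(pair(a, 0), cons(0, 0)), pair(a, 0))  →  a   [R1 at ε]

a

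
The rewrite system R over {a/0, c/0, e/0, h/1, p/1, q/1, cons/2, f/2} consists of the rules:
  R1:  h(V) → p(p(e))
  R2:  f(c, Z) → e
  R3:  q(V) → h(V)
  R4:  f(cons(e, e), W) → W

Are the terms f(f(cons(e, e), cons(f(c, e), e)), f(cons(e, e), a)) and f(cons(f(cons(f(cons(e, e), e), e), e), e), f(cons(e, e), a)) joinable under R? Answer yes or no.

yes — NF(t₁) = a, NF(t₂) = a

Reduce t₁ = f(f(cons(e, e), cons(f(c, e), e)), f(cons(e, e), a)):
1. f(f(cons(e, e), cons(f(c, e), e)), f(cons(e, e), a))  →  f(cons(f(c, e), e), f(cons(e, e), a))   [R4 at 1]
2. f(cons(f(c, e), e), f(cons(e, e), a))  →  f(cons(e, e), f(cons(e, e), a))   [R2 at 1.1]
3. f(cons(e, e), f(cons(e, e), a))  →  f(cons(e, e), a)   [R4 at ε]
4. f(cons(e, e), a)  →  a   [R4 at ε]

Reduce t₂ = f(cons(f(cons(f(cons(e, e), e), e), e), e), f(cons(e, e), a)):
1. f(cons(f(cons(f(cons(e, e), e), e), e), e), f(cons(e, e), a))  →  f(cons(f(cons(e, e), e), e), f(cons(e, e), a))   [R4 at 1.1.1.1]
2. f(cons(f(cons(e, e), e), e), f(cons(e, e), a))  →  f(cons(e, e), f(cons(e, e), a))   [R4 at 1.1]
3. f(cons(e, e), f(cons(e, e), a))  →  f(cons(e, e), a)   [R4 at ε]
4. f(cons(e, e), a)  →  a   [R4 at ε]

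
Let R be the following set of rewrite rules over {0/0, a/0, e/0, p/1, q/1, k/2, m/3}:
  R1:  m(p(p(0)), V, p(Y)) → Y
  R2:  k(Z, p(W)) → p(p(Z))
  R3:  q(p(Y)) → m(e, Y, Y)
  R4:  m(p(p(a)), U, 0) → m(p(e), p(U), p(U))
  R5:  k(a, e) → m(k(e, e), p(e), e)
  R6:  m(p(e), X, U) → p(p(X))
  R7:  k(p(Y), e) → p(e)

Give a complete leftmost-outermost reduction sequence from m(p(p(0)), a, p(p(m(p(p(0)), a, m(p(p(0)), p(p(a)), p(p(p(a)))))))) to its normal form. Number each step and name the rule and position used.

p(p(a))

1. m(p(p(0)), a, p(p(m(p(p(0)), a, m(p(p(0)), p(p(a)), p(p(p(a))))))))  →  p(m(p(p(0)), a, m(p(p(0)), p(p(a)), p(p(p(a))))))   [R1 at ε]
2. p(m(p(p(0)), a, m(p(p(0)), p(p(a)), p(p(p(a))))))  →  p(m(p(p(0)), a, p(p(a))))   [R1 at 1.3]
3. p(m(p(p(0)), a, p(p(a))))  →  p(p(a))   [R1 at 1]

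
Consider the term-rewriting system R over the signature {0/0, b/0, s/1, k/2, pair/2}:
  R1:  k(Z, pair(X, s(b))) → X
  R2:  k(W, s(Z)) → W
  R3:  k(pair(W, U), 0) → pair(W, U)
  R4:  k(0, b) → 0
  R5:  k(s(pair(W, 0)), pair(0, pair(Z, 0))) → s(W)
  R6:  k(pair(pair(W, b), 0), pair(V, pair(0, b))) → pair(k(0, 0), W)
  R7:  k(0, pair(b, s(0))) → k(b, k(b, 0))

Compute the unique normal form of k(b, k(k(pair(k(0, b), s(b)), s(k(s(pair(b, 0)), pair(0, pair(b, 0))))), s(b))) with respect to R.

0

1. k(b, k(k(pair(k(0, b), s(b)), s(k(s(pair(b, 0)), pair(0, pair(b, 0))))), s(b)))  →  k(b, k(pair(k(0, b), s(b)), s(k(s(pair(b, 0)), pair(0, pair(b, 0))))))   [R2 at 2]
2. k(b, k(pair(k(0, b), s(b)), s(k(s(pair(b, 0)), pair(0, pair(b, 0))))))  →  k(b, pair(k(0, b), s(b)))   [R2 at 2]
3. k(b, pair(k(0, b), s(b)))  →  k(0, b)   [R1 at ε]
4. k(0, b)  →  0   [R4 at ε]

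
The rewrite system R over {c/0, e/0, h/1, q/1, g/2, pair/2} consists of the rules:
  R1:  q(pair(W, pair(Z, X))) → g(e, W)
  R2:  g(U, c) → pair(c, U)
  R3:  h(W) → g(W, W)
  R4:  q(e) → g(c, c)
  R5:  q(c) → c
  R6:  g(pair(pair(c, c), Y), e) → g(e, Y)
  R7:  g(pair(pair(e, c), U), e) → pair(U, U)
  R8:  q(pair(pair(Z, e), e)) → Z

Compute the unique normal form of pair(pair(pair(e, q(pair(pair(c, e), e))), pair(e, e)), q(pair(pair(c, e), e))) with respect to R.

pair(pair(pair(e, c), pair(e, e)), c)

1. pair(pair(pair(e, q(pair(pair(c, e), e))), pair(e, e)), q(pair(pair(c, e), e)))  →  pair(pair(pair(e, c), pair(e, e)), q(pair(pair(c, e), e)))   [R8 at 1.1.2]
2. pair(pair(pair(e, c), pair(e, e)), q(pair(pair(c, e), e)))  →  pair(pair(pair(e, c), pair(e, e)), c)   [R8 at 2]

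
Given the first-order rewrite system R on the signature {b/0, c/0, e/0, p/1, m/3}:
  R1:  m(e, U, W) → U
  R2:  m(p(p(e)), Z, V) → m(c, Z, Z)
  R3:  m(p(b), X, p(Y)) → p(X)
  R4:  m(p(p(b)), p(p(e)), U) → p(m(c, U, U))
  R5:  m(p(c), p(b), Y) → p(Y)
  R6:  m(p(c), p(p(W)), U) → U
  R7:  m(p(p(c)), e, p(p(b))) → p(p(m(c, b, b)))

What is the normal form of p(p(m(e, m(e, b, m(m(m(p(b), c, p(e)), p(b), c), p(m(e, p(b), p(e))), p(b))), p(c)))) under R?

1. p(p(m(e, m(e, b, m(m(m(p(b), c, p(e)), p(b), c), p(m(e, p(b), p(e))), p(b))), p(c))))  →  p(p(m(e, b, m(m(m(p(b), c, p(e)), p(b), c), p(m(e, p(b), p(e))), p(b)))))   [R1 at 1.1]
2. p(p(m(e, b, m(m(m(p(b), c, p(e)), p(b), c), p(m(e, p(b), p(e))), p(b)))))  →  p(p(b))   [R1 at 1.1]

p(p(b))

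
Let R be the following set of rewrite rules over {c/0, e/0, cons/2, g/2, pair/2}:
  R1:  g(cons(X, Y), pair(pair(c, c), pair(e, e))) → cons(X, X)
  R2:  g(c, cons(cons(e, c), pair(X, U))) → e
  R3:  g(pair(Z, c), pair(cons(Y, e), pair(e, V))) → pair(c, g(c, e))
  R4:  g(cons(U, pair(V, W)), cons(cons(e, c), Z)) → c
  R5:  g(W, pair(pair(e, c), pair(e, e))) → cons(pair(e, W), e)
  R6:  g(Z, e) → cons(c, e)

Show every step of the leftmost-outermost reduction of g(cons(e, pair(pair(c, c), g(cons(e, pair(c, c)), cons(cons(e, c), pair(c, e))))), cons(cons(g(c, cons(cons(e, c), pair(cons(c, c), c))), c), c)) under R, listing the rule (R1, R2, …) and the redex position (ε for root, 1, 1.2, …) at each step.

1. g(cons(e, pair(pair(c, c), g(cons(e, pair(c, c)), cons(cons(e, c), pair(c, e))))), cons(cons(g(c, cons(cons(e, c), pair(cons(c, c), c))), c), c))  →  g(cons(e, pair(pair(c, c), c)), cons(cons(g(c, cons(cons(e, c), pair(cons(c, c), c))), c), c))   [R4 at 1.2.2]
2. g(cons(e, pair(pair(c, c), c)), cons(cons(g(c, cons(cons(e, c), pair(cons(c, c), c))), c), c))  →  g(cons(e, pair(pair(c, c), c)), cons(cons(e, c), c))   [R2 at 2.1.1]
3. g(cons(e, pair(pair(c, c), c)), cons(cons(e, c), c))  →  c   [R4 at ε]

c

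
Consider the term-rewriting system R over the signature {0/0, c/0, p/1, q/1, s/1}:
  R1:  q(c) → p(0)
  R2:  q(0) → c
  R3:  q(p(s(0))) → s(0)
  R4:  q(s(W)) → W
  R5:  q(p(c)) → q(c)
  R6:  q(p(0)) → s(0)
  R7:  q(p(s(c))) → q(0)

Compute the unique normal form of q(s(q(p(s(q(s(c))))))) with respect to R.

c

1. q(s(q(p(s(q(s(c)))))))  →  q(p(s(q(s(c)))))   [R4 at ε]
2. q(p(s(q(s(c)))))  →  q(p(s(c)))   [R4 at 1.1.1]
3. q(p(s(c)))  →  q(0)   [R7 at ε]
4. q(0)  →  c   [R2 at ε]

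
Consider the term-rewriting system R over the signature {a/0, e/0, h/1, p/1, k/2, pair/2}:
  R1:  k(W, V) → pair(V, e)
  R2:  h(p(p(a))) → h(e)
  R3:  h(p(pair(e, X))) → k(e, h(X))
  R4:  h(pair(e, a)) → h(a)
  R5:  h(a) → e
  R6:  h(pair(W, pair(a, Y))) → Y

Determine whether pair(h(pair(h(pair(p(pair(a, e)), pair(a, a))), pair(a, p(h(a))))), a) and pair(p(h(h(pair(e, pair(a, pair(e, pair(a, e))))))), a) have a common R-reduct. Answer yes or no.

yes — NF(t₁) = pair(p(e), a), NF(t₂) = pair(p(e), a)

Reduce t₁ = pair(h(pair(h(pair(p(pair(a, e)), pair(a, a))), pair(a, p(h(a))))), a):
1. pair(h(pair(h(pair(p(pair(a, e)), pair(a, a))), pair(a, p(h(a))))), a)  →  pair(p(h(a)), a)   [R6 at 1]
2. pair(p(h(a)), a)  →  pair(p(e), a)   [R5 at 1.1]

Reduce t₂ = pair(p(h(h(pair(e, pair(a, pair(e, pair(a, e))))))), a):
1. pair(p(h(h(pair(e, pair(a, pair(e, pair(a, e))))))), a)  →  pair(p(h(pair(e, pair(a, e)))), a)   [R6 at 1.1.1]
2. pair(p(h(pair(e, pair(a, e)))), a)  →  pair(p(e), a)   [R6 at 1.1]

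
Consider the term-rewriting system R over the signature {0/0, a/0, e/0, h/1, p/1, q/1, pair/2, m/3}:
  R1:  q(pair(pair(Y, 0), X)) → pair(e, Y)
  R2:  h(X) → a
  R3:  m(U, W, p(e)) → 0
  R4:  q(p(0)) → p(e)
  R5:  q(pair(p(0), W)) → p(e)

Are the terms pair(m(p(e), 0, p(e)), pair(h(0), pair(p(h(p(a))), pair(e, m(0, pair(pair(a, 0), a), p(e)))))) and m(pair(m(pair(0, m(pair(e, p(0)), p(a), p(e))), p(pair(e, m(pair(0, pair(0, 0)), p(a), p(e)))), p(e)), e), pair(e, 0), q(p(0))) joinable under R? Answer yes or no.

Reduce t₁ = pair(m(p(e), 0, p(e)), pair(h(0), pair(p(h(p(a))), pair(e, m(0, pair(pair(a, 0), a), p(e)))))):
1. pair(m(p(e), 0, p(e)), pair(h(0), pair(p(h(p(a))), pair(e, m(0, pair(pair(a, 0), a), p(e))))))  →  pair(0, pair(h(0), pair(p(h(p(a))), pair(e, m(0, pair(pair(a, 0), a), p(e))))))   [R3 at 1]
2. pair(0, pair(h(0), pair(p(h(p(a))), pair(e, m(0, pair(pair(a, 0), a), p(e))))))  →  pair(0, pair(a, pair(p(h(p(a))), pair(e, m(0, pair(pair(a, 0), a), p(e))))))   [R2 at 2.1]
3. pair(0, pair(a, pair(p(h(p(a))), pair(e, m(0, pair(pair(a, 0), a), p(e))))))  →  pair(0, pair(a, pair(p(a), pair(e, m(0, pair(pair(a, 0), a), p(e))))))   [R2 at 2.2.1.1]
4. pair(0, pair(a, pair(p(a), pair(e, m(0, pair(pair(a, 0), a), p(e))))))  →  pair(0, pair(a, pair(p(a), pair(e, 0))))   [R3 at 2.2.2.2]

Reduce t₂ = m(pair(m(pair(0, m(pair(e, p(0)), p(a), p(e))), p(pair(e, m(pair(0, pair(0, 0)), p(a), p(e)))), p(e)), e), pair(e, 0), q(p(0))):
1. m(pair(m(pair(0, m(pair(e, p(0)), p(a), p(e))), p(pair(e, m(pair(0, pair(0, 0)), p(a), p(e)))), p(e)), e), pair(e, 0), q(p(0)))  →  m(pair(0, e), pair(e, 0), q(p(0)))   [R3 at 1.1]
2. m(pair(0, e), pair(e, 0), q(p(0)))  →  m(pair(0, e), pair(e, 0), p(e))   [R4 at 3]
3. m(pair(0, e), pair(e, 0), p(e))  →  0   [R3 at ε]

no — NF(t₁) = pair(0, pair(a, pair(p(a), pair(e, 0)))), NF(t₂) = 0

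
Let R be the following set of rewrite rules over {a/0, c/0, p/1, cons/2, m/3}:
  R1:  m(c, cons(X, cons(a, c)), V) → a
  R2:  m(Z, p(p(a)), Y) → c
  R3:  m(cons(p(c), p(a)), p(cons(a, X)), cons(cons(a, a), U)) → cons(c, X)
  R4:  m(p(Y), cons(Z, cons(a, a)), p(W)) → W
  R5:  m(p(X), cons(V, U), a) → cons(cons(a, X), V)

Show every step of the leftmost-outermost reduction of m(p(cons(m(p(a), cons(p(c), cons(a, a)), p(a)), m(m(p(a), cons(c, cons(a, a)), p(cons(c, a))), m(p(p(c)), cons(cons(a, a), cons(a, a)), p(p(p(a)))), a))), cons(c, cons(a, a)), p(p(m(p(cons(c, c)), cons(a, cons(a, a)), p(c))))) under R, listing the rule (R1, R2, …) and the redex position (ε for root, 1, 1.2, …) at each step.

p(c)

1. m(p(cons(m(p(a), cons(p(c), cons(a, a)), p(a)), m(m(p(a), cons(c, cons(a, a)), p(cons(c, a))), m(p(p(c)), cons(cons(a, a), cons(a, a)), p(p(p(a)))), a))), cons(c, cons(a, a)), p(p(m(p(cons(c, c)), cons(a, cons(a, a)), p(c)))))  →  p(m(p(cons(c, c)), cons(a, cons(a, a)), p(c)))   [R4 at ε]
2. p(m(p(cons(c, c)), cons(a, cons(a, a)), p(c)))  →  p(c)   [R4 at 1]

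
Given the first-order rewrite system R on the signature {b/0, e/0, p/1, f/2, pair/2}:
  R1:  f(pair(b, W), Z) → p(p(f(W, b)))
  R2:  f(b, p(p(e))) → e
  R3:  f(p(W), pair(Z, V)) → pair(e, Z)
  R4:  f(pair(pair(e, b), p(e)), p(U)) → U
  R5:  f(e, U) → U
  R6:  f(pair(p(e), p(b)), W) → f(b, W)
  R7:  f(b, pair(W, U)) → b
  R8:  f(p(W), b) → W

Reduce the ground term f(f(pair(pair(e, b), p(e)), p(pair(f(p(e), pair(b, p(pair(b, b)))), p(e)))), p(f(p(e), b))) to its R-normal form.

1. f(f(pair(pair(e, b), p(e)), p(pair(f(p(e), pair(b, p(pair(b, b)))), p(e)))), p(f(p(e), b)))  →  f(pair(f(p(e), pair(b, p(pair(b, b)))), p(e)), p(f(p(e), b)))   [R4 at 1]
2. f(pair(f(p(e), pair(b, p(pair(b, b)))), p(e)), p(f(p(e), b)))  →  f(pair(pair(e, b), p(e)), p(f(p(e), b)))   [R3 at 1.1]
3. f(pair(pair(e, b), p(e)), p(f(p(e), b)))  →  f(p(e), b)   [R4 at ε]
4. f(p(e), b)  →  e   [R8 at ε]

e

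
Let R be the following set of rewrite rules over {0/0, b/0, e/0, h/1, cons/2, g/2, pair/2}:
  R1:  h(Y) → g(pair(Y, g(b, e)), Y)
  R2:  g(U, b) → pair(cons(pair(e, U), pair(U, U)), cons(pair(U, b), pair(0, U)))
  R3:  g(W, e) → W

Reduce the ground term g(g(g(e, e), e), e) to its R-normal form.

1. g(g(g(e, e), e), e)  →  g(g(e, e), e)   [R3 at ε]
2. g(g(e, e), e)  →  g(e, e)   [R3 at ε]
3. g(e, e)  →  e   [R3 at ε]

e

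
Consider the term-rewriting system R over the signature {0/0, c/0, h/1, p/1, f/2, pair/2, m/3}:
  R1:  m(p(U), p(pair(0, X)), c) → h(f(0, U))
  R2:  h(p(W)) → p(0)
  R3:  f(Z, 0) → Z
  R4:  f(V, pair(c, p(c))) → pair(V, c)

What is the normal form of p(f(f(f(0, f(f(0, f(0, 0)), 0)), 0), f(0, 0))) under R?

p(0)

1. p(f(f(f(0, f(f(0, f(0, 0)), 0)), 0), f(0, 0)))  →  p(f(f(0, f(f(0, f(0, 0)), 0)), f(0, 0)))   [R3 at 1.1]
2. p(f(f(0, f(f(0, f(0, 0)), 0)), f(0, 0)))  →  p(f(f(0, f(0, f(0, 0))), f(0, 0)))   [R3 at 1.1.2]
3. p(f(f(0, f(0, f(0, 0))), f(0, 0)))  →  p(f(f(0, f(0, 0)), f(0, 0)))   [R3 at 1.1.2.2]
4. p(f(f(0, f(0, 0)), f(0, 0)))  →  p(f(f(0, 0), f(0, 0)))   [R3 at 1.1.2]
5. p(f(f(0, 0), f(0, 0)))  →  p(f(0, f(0, 0)))   [R3 at 1.1]
6. p(f(0, f(0, 0)))  →  p(f(0, 0))   [R3 at 1.2]
7. p(f(0, 0))  →  p(0)   [R3 at 1]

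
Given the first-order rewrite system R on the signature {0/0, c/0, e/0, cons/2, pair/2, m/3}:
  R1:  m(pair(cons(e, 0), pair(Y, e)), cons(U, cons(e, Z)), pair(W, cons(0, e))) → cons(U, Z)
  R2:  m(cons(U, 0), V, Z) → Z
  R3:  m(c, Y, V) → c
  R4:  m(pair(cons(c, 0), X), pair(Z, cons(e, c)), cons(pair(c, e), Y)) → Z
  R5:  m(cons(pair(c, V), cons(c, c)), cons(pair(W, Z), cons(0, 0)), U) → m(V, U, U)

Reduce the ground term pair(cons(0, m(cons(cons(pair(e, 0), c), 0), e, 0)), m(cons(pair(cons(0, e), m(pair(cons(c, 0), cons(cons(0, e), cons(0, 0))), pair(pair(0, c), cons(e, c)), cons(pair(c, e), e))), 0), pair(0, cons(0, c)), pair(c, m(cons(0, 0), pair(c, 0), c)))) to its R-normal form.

pair(cons(0, 0), pair(c, c))

1. pair(cons(0, m(cons(cons(pair(e, 0), c), 0), e, 0)), m(cons(pair(cons(0, e), m(pair(cons(c, 0), cons(cons(0, e), cons(0, 0))), pair(pair(0, c), cons(e, c)), cons(pair(c, e), e))), 0), pair(0, cons(0, c)), pair(c, m(cons(0, 0), pair(c, 0), c))))  →  pair(cons(0, 0), m(cons(pair(cons(0, e), m(pair(cons(c, 0), cons(cons(0, e), cons(0, 0))), pair(pair(0, c), cons(e, c)), cons(pair(c, e), e))), 0), pair(0, cons(0, c)), pair(c, m(cons(0, 0), pair(c, 0), c))))   [R2 at 1.2]
2. pair(cons(0, 0), m(cons(pair(cons(0, e), m(pair(cons(c, 0), cons(cons(0, e), cons(0, 0))), pair(pair(0, c), cons(e, c)), cons(pair(c, e), e))), 0), pair(0, cons(0, c)), pair(c, m(cons(0, 0), pair(c, 0), c))))  →  pair(cons(0, 0), pair(c, m(cons(0, 0), pair(c, 0), c)))   [R2 at 2]
3. pair(cons(0, 0), pair(c, m(cons(0, 0), pair(c, 0), c)))  →  pair(cons(0, 0), pair(c, c))   [R2 at 2.2]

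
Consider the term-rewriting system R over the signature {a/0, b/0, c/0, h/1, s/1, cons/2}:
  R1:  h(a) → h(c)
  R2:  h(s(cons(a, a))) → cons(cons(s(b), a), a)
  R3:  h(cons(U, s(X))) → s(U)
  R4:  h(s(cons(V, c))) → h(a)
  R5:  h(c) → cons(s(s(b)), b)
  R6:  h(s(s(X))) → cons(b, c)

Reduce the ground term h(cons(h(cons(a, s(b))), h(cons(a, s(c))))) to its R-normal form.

1. h(cons(h(cons(a, s(b))), h(cons(a, s(c)))))  →  h(cons(s(a), h(cons(a, s(c)))))   [R3 at 1.1]
2. h(cons(s(a), h(cons(a, s(c)))))  →  h(cons(s(a), s(a)))   [R3 at 1.2]
3. h(cons(s(a), s(a)))  →  s(s(a))   [R3 at ε]

s(s(a))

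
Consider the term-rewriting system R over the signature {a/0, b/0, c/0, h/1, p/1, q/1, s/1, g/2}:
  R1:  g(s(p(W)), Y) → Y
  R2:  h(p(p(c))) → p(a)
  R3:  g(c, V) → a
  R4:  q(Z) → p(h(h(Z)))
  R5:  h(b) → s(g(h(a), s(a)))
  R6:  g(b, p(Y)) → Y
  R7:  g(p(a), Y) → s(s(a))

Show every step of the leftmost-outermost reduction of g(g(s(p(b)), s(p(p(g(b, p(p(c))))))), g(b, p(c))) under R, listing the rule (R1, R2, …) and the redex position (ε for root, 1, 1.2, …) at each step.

1. g(g(s(p(b)), s(p(p(g(b, p(p(c))))))), g(b, p(c)))  →  g(s(p(p(g(b, p(p(c)))))), g(b, p(c)))   [R1 at 1]
2. g(s(p(p(g(b, p(p(c)))))), g(b, p(c)))  →  g(b, p(c))   [R1 at ε]
3. g(b, p(c))  →  c   [R6 at ε]

c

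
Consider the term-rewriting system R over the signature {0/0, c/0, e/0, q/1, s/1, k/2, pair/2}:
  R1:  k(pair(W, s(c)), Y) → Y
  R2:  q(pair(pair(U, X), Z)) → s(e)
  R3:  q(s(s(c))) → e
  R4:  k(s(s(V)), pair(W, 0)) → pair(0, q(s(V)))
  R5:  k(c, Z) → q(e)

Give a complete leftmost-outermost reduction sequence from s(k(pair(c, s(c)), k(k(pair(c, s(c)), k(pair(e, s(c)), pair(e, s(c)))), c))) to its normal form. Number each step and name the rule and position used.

s(c)

1. s(k(pair(c, s(c)), k(k(pair(c, s(c)), k(pair(e, s(c)), pair(e, s(c)))), c)))  →  s(k(k(pair(c, s(c)), k(pair(e, s(c)), pair(e, s(c)))), c))   [R1 at 1]
2. s(k(k(pair(c, s(c)), k(pair(e, s(c)), pair(e, s(c)))), c))  →  s(k(k(pair(e, s(c)), pair(e, s(c))), c))   [R1 at 1.1]
3. s(k(k(pair(e, s(c)), pair(e, s(c))), c))  →  s(k(pair(e, s(c)), c))   [R1 at 1.1]
4. s(k(pair(e, s(c)), c))  →  s(c)   [R1 at 1]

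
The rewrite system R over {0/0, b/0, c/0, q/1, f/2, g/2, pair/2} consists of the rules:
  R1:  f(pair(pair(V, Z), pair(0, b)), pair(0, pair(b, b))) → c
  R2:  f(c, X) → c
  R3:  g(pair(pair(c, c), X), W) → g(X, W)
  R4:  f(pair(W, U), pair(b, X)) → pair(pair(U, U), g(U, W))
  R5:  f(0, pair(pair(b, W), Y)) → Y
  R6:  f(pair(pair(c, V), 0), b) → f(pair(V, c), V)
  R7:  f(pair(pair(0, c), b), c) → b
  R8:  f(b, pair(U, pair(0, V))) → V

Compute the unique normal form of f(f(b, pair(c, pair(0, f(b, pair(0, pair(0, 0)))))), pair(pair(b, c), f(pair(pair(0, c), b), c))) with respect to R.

1. f(f(b, pair(c, pair(0, f(b, pair(0, pair(0, 0)))))), pair(pair(b, c), f(pair(pair(0, c), b), c)))  →  f(f(b, pair(0, pair(0, 0))), pair(pair(b, c), f(pair(pair(0, c), b), c)))   [R8 at 1]
2. f(f(b, pair(0, pair(0, 0))), pair(pair(b, c), f(pair(pair(0, c), b), c)))  →  f(0, pair(pair(b, c), f(pair(pair(0, c), b), c)))   [R8 at 1]
3. f(0, pair(pair(b, c), f(pair(pair(0, c), b), c)))  →  f(pair(pair(0, c), b), c)   [R5 at ε]
4. f(pair(pair(0, c), b), c)  →  b   [R7 at ε]

b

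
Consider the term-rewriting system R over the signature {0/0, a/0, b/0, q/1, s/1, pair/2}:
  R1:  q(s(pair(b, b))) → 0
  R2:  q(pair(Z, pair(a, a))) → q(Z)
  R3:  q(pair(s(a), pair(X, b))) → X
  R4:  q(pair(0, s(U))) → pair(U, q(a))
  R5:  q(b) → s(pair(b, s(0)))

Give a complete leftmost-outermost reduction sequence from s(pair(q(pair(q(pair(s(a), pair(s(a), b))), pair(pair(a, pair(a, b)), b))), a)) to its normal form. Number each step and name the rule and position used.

1. s(pair(q(pair(q(pair(s(a), pair(s(a), b))), pair(pair(a, pair(a, b)), b))), a))  →  s(pair(q(pair(s(a), pair(pair(a, pair(a, b)), b))), a))   [R3 at 1.1.1.1]
2. s(pair(q(pair(s(a), pair(pair(a, pair(a, b)), b))), a))  →  s(pair(pair(a, pair(a, b)), a))   [R3 at 1.1]

s(pair(pair(a, pair(a, b)), a))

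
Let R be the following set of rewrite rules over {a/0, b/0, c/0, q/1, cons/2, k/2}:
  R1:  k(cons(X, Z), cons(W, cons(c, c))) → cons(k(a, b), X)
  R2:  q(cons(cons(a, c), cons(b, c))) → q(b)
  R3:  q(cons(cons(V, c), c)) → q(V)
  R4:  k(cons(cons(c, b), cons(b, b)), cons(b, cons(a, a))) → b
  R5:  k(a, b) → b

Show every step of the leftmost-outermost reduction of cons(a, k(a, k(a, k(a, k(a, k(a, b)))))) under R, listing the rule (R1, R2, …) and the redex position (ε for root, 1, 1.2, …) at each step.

cons(a, b)

1. cons(a, k(a, k(a, k(a, k(a, k(a, b))))))  →  cons(a, k(a, k(a, k(a, k(a, b)))))   [R5 at 2.2.2.2.2]
2. cons(a, k(a, k(a, k(a, k(a, b)))))  →  cons(a, k(a, k(a, k(a, b))))   [R5 at 2.2.2.2]
3. cons(a, k(a, k(a, k(a, b))))  →  cons(a, k(a, k(a, b)))   [R5 at 2.2.2]
4. cons(a, k(a, k(a, b)))  →  cons(a, k(a, b))   [R5 at 2.2]
5. cons(a, k(a, b))  →  cons(a, b)   [R5 at 2]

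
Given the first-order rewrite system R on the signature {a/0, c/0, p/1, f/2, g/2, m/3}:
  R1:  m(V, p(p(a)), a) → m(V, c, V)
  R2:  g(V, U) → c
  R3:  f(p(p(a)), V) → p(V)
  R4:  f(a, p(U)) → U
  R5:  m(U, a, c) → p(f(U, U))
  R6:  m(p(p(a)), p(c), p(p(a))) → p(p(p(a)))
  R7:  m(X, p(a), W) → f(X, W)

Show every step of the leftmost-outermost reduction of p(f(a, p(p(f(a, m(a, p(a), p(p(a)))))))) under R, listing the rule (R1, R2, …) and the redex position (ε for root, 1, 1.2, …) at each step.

p(p(a))

1. p(f(a, p(p(f(a, m(a, p(a), p(p(a))))))))  →  p(p(f(a, m(a, p(a), p(p(a))))))   [R4 at 1]
2. p(p(f(a, m(a, p(a), p(p(a))))))  →  p(p(f(a, f(a, p(p(a))))))   [R7 at 1.1.2]
3. p(p(f(a, f(a, p(p(a))))))  →  p(p(f(a, p(a))))   [R4 at 1.1.2]
4. p(p(f(a, p(a))))  →  p(p(a))   [R4 at 1.1]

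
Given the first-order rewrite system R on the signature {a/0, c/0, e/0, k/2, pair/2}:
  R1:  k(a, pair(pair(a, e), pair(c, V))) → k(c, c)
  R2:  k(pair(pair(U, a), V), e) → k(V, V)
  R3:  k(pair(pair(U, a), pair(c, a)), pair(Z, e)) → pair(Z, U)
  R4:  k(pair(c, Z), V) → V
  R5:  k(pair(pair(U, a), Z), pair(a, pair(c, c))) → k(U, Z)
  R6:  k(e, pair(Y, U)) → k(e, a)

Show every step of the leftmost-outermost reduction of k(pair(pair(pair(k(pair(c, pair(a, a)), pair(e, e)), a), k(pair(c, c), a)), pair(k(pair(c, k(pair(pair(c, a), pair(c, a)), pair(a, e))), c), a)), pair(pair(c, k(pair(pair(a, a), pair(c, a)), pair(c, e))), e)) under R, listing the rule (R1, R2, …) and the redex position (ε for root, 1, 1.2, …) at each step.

pair(pair(c, pair(c, a)), pair(pair(e, e), a))

1. k(pair(pair(pair(k(pair(c, pair(a, a)), pair(e, e)), a), k(pair(c, c), a)), pair(k(pair(c, k(pair(pair(c, a), pair(c, a)), pair(a, e))), c), a)), pair(pair(c, k(pair(pair(a, a), pair(c, a)), pair(c, e))), e))  →  k(pair(pair(pair(pair(e, e), a), k(pair(c, c), a)), pair(k(pair(c, k(pair(pair(c, a), pair(c, a)), pair(a, e))), c), a)), pair(pair(c, k(pair(pair(a, a), pair(c, a)), pair(c, e))), e))   [R4 at 1.1.1.1]
2. k(pair(pair(pair(pair(e, e), a), k(pair(c, c), a)), pair(k(pair(c, k(pair(pair(c, a), pair(c, a)), pair(a, e))), c), a)), pair(pair(c, k(pair(pair(a, a), pair(c, a)), pair(c, e))), e))  →  k(pair(pair(pair(pair(e, e), a), a), pair(k(pair(c, k(pair(pair(c, a), pair(c, a)), pair(a, e))), c), a)), pair(pair(c, k(pair(pair(a, a), pair(c, a)), pair(c, e))), e))   [R4 at 1.1.2]
3. k(pair(pair(pair(pair(e, e), a), a), pair(k(pair(c, k(pair(pair(c, a), pair(c, a)), pair(a, e))), c), a)), pair(pair(c, k(pair(pair(a, a), pair(c, a)), pair(c, e))), e))  →  k(pair(pair(pair(pair(e, e), a), a), pair(c, a)), pair(pair(c, k(pair(pair(a, a), pair(c, a)), pair(c, e))), e))   [R4 at 1.2.1]
4. k(pair(pair(pair(pair(e, e), a), a), pair(c, a)), pair(pair(c, k(pair(pair(a, a), pair(c, a)), pair(c, e))), e))  →  pair(pair(c, k(pair(pair(a, a), pair(c, a)), pair(c, e))), pair(pair(e, e), a))   [R3 at ε]
5. pair(pair(c, k(pair(pair(a, a), pair(c, a)), pair(c, e))), pair(pair(e, e), a))  →  pair(pair(c, pair(c, a)), pair(pair(e, e), a))   [R3 at 1.2]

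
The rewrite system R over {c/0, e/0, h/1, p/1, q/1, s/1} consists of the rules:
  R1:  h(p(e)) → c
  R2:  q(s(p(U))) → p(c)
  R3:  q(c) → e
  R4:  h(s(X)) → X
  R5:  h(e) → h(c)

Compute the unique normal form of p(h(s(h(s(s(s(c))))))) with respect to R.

1. p(h(s(h(s(s(s(c)))))))  →  p(h(s(s(s(c)))))   [R4 at 1]
2. p(h(s(s(s(c)))))  →  p(s(s(c)))   [R4 at 1]

p(s(s(c)))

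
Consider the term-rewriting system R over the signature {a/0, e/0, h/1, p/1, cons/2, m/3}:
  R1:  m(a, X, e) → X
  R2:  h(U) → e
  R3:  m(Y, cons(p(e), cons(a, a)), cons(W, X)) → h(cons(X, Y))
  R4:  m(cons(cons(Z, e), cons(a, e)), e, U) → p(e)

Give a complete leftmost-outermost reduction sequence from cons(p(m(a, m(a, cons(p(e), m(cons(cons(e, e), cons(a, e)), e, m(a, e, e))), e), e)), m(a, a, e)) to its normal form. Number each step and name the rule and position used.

1. cons(p(m(a, m(a, cons(p(e), m(cons(cons(e, e), cons(a, e)), e, m(a, e, e))), e), e)), m(a, a, e))  →  cons(p(m(a, cons(p(e), m(cons(cons(e, e), cons(a, e)), e, m(a, e, e))), e)), m(a, a, e))   [R1 at 1.1]
2. cons(p(m(a, cons(p(e), m(cons(cons(e, e), cons(a, e)), e, m(a, e, e))), e)), m(a, a, e))  →  cons(p(cons(p(e), m(cons(cons(e, e), cons(a, e)), e, m(a, e, e)))), m(a, a, e))   [R1 at 1.1]
3. cons(p(cons(p(e), m(cons(cons(e, e), cons(a, e)), e, m(a, e, e)))), m(a, a, e))  →  cons(p(cons(p(e), p(e))), m(a, a, e))   [R4 at 1.1.2]
4. cons(p(cons(p(e), p(e))), m(a, a, e))  →  cons(p(cons(p(e), p(e))), a)   [R1 at 2]

cons(p(cons(p(e), p(e))), a)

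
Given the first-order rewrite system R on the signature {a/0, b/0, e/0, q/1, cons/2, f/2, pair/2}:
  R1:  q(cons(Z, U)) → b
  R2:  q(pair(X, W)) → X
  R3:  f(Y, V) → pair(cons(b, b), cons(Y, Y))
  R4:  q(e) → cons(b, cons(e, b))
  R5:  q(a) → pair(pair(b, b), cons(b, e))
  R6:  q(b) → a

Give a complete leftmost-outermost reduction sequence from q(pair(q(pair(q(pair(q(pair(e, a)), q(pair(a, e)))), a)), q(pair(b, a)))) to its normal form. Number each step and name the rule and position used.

e

1. q(pair(q(pair(q(pair(q(pair(e, a)), q(pair(a, e)))), a)), q(pair(b, a))))  →  q(pair(q(pair(q(pair(e, a)), q(pair(a, e)))), a))   [R2 at ε]
2. q(pair(q(pair(q(pair(e, a)), q(pair(a, e)))), a))  →  q(pair(q(pair(e, a)), q(pair(a, e))))   [R2 at ε]
3. q(pair(q(pair(e, a)), q(pair(a, e))))  →  q(pair(e, a))   [R2 at ε]
4. q(pair(e, a))  →  e   [R2 at ε]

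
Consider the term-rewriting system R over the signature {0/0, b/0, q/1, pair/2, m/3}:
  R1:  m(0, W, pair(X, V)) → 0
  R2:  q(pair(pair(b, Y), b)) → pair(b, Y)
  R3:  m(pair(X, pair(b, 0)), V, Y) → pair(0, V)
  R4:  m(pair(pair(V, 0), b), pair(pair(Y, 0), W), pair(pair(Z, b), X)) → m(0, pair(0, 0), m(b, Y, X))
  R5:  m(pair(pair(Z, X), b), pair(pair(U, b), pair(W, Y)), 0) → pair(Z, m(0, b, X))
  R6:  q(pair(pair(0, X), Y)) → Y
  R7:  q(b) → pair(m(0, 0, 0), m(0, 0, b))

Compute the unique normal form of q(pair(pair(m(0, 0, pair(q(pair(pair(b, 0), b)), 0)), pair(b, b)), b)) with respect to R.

1. q(pair(pair(m(0, 0, pair(q(pair(pair(b, 0), b)), 0)), pair(b, b)), b))  →  q(pair(pair(0, pair(b, b)), b))   [R1 at 1.1.1]
2. q(pair(pair(0, pair(b, b)), b))  →  b   [R6 at ε]

b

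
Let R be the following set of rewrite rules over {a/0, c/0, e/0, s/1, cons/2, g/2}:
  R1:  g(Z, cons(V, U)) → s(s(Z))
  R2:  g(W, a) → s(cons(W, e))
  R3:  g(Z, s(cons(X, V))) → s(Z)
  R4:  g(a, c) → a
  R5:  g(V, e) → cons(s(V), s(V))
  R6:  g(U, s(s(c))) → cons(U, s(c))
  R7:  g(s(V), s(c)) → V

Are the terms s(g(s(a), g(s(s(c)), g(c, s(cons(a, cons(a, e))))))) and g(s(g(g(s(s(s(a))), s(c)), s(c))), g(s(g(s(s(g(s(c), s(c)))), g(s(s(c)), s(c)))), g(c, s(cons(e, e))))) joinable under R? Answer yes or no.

yes — NF(t₁) = s(a), NF(t₂) = s(a)

Reduce t₁ = s(g(s(a), g(s(s(c)), g(c, s(cons(a, cons(a, e))))))):
1. s(g(s(a), g(s(s(c)), g(c, s(cons(a, cons(a, e)))))))  →  s(g(s(a), g(s(s(c)), s(c))))   [R3 at 1.2.2]
2. s(g(s(a), g(s(s(c)), s(c))))  →  s(g(s(a), s(c)))   [R7 at 1.2]
3. s(g(s(a), s(c)))  →  s(a)   [R7 at 1]

Reduce t₂ = g(s(g(g(s(s(s(a))), s(c)), s(c))), g(s(g(s(s(g(s(c), s(c)))), g(s(s(c)), s(c)))), g(c, s(cons(e, e))))):
1. g(s(g(g(s(s(s(a))), s(c)), s(c))), g(s(g(s(s(g(s(c), s(c)))), g(s(s(c)), s(c)))), g(c, s(cons(e, e)))))  →  g(s(g(s(s(a)), s(c))), g(s(g(s(s(g(s(c), s(c)))), g(s(s(c)), s(c)))), g(c, s(cons(e, e)))))   [R7 at 1.1.1]
2. g(s(g(s(s(a)), s(c))), g(s(g(s(s(g(s(c), s(c)))), g(s(s(c)), s(c)))), g(c, s(cons(e, e)))))  →  g(s(s(a)), g(s(g(s(s(g(s(c), s(c)))), g(s(s(c)), s(c)))), g(c, s(cons(e, e)))))   [R7 at 1.1]
3. g(s(s(a)), g(s(g(s(s(g(s(c), s(c)))), g(s(s(c)), s(c)))), g(c, s(cons(e, e)))))  →  g(s(s(a)), g(s(g(s(s(c)), g(s(s(c)), s(c)))), g(c, s(cons(e, e)))))   [R7 at 2.1.1.1.1.1]
4. g(s(s(a)), g(s(g(s(s(c)), g(s(s(c)), s(c)))), g(c, s(cons(e, e)))))  →  g(s(s(a)), g(s(g(s(s(c)), s(c))), g(c, s(cons(e, e)))))   [R7 at 2.1.1.2]
5. g(s(s(a)), g(s(g(s(s(c)), s(c))), g(c, s(cons(e, e)))))  →  g(s(s(a)), g(s(s(c)), g(c, s(cons(e, e)))))   [R7 at 2.1.1]
6. g(s(s(a)), g(s(s(c)), g(c, s(cons(e, e)))))  →  g(s(s(a)), g(s(s(c)), s(c)))   [R3 at 2.2]
7. g(s(s(a)), g(s(s(c)), s(c)))  →  g(s(s(a)), s(c))   [R7 at 2]
8. g(s(s(a)), s(c))  →  s(a)   [R7 at ε]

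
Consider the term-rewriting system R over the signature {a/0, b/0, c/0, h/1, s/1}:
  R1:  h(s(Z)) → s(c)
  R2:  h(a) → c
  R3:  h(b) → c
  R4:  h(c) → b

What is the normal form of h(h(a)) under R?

1. h(h(a))  →  h(c)   [R2 at 1]
2. h(c)  →  b   [R4 at ε]

b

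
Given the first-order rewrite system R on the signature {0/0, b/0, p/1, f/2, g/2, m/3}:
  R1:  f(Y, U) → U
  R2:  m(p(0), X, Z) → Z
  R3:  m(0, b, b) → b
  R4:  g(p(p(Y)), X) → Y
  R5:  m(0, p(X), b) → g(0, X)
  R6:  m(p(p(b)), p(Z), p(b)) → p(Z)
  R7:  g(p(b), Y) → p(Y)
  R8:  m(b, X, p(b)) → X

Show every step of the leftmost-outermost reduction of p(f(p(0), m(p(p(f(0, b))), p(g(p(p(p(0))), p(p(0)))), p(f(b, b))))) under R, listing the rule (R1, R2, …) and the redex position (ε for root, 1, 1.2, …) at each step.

p(p(p(0)))

1. p(f(p(0), m(p(p(f(0, b))), p(g(p(p(p(0))), p(p(0)))), p(f(b, b)))))  →  p(m(p(p(f(0, b))), p(g(p(p(p(0))), p(p(0)))), p(f(b, b))))   [R1 at 1]
2. p(m(p(p(f(0, b))), p(g(p(p(p(0))), p(p(0)))), p(f(b, b))))  →  p(m(p(p(b)), p(g(p(p(p(0))), p(p(0)))), p(f(b, b))))   [R1 at 1.1.1.1]
3. p(m(p(p(b)), p(g(p(p(p(0))), p(p(0)))), p(f(b, b))))  →  p(m(p(p(b)), p(p(0)), p(f(b, b))))   [R4 at 1.2.1]
4. p(m(p(p(b)), p(p(0)), p(f(b, b))))  →  p(m(p(p(b)), p(p(0)), p(b)))   [R1 at 1.3.1]
5. p(m(p(p(b)), p(p(0)), p(b)))  →  p(p(p(0)))   [R6 at 1]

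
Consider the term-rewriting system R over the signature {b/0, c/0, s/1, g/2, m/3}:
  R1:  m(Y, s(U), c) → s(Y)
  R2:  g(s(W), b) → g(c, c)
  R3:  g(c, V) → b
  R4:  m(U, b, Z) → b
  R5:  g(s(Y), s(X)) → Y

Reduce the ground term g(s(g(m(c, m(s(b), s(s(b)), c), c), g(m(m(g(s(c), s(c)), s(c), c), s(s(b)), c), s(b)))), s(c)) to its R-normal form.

c

1. g(s(g(m(c, m(s(b), s(s(b)), c), c), g(m(m(g(s(c), s(c)), s(c), c), s(s(b)), c), s(b)))), s(c))  →  g(m(c, m(s(b), s(s(b)), c), c), g(m(m(g(s(c), s(c)), s(c), c), s(s(b)), c), s(b)))   [R5 at ε]
2. g(m(c, m(s(b), s(s(b)), c), c), g(m(m(g(s(c), s(c)), s(c), c), s(s(b)), c), s(b)))  →  g(m(c, s(s(b)), c), g(m(m(g(s(c), s(c)), s(c), c), s(s(b)), c), s(b)))   [R1 at 1.2]
3. g(m(c, s(s(b)), c), g(m(m(g(s(c), s(c)), s(c), c), s(s(b)), c), s(b)))  →  g(s(c), g(m(m(g(s(c), s(c)), s(c), c), s(s(b)), c), s(b)))   [R1 at 1]
4. g(s(c), g(m(m(g(s(c), s(c)), s(c), c), s(s(b)), c), s(b)))  →  g(s(c), g(s(m(g(s(c), s(c)), s(c), c)), s(b)))   [R1 at 2.1]
5. g(s(c), g(s(m(g(s(c), s(c)), s(c), c)), s(b)))  →  g(s(c), m(g(s(c), s(c)), s(c), c))   [R5 at 2]
6. g(s(c), m(g(s(c), s(c)), s(c), c))  →  g(s(c), s(g(s(c), s(c))))   [R1 at 2]
7. g(s(c), s(g(s(c), s(c))))  →  c   [R5 at ε]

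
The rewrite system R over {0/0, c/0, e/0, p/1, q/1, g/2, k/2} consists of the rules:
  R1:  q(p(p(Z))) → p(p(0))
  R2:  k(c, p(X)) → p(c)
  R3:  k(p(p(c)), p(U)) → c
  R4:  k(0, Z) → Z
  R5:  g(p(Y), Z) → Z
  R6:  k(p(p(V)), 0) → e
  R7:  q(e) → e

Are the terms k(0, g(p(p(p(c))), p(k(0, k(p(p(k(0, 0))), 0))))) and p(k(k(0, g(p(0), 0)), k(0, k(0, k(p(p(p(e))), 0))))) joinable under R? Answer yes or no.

Reduce t₁ = k(0, g(p(p(p(c))), p(k(0, k(p(p(k(0, 0))), 0))))):
1. k(0, g(p(p(p(c))), p(k(0, k(p(p(k(0, 0))), 0)))))  →  g(p(p(p(c))), p(k(0, k(p(p(k(0, 0))), 0))))   [R4 at ε]
2. g(p(p(p(c))), p(k(0, k(p(p(k(0, 0))), 0))))  →  p(k(0, k(p(p(k(0, 0))), 0)))   [R5 at ε]
3. p(k(0, k(p(p(k(0, 0))), 0)))  →  p(k(p(p(k(0, 0))), 0))   [R4 at 1]
4. p(k(p(p(k(0, 0))), 0))  →  p(e)   [R6 at 1]

Reduce t₂ = p(k(k(0, g(p(0), 0)), k(0, k(0, k(p(p(p(e))), 0))))):
1. p(k(k(0, g(p(0), 0)), k(0, k(0, k(p(p(p(e))), 0)))))  →  p(k(g(p(0), 0), k(0, k(0, k(p(p(p(e))), 0)))))   [R4 at 1.1]
2. p(k(g(p(0), 0), k(0, k(0, k(p(p(p(e))), 0)))))  →  p(k(0, k(0, k(0, k(p(p(p(e))), 0)))))   [R5 at 1.1]
3. p(k(0, k(0, k(0, k(p(p(p(e))), 0)))))  →  p(k(0, k(0, k(p(p(p(e))), 0))))   [R4 at 1]
4. p(k(0, k(0, k(p(p(p(e))), 0))))  →  p(k(0, k(p(p(p(e))), 0)))   [R4 at 1]
5. p(k(0, k(p(p(p(e))), 0)))  →  p(k(p(p(p(e))), 0))   [R4 at 1]
6. p(k(p(p(p(e))), 0))  →  p(e)   [R6 at 1]

yes — NF(t₁) = p(e), NF(t₂) = p(e)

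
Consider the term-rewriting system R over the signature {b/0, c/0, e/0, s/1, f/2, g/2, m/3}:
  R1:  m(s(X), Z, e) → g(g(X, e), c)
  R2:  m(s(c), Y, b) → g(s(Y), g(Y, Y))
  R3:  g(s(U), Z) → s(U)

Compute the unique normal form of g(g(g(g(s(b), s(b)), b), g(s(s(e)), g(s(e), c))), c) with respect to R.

s(b)

1. g(g(g(g(s(b), s(b)), b), g(s(s(e)), g(s(e), c))), c)  →  g(g(g(s(b), b), g(s(s(e)), g(s(e), c))), c)   [R3 at 1.1.1]
2. g(g(g(s(b), b), g(s(s(e)), g(s(e), c))), c)  →  g(g(s(b), g(s(s(e)), g(s(e), c))), c)   [R3 at 1.1]
3. g(g(s(b), g(s(s(e)), g(s(e), c))), c)  →  g(s(b), c)   [R3 at 1]
4. g(s(b), c)  →  s(b)   [R3 at ε]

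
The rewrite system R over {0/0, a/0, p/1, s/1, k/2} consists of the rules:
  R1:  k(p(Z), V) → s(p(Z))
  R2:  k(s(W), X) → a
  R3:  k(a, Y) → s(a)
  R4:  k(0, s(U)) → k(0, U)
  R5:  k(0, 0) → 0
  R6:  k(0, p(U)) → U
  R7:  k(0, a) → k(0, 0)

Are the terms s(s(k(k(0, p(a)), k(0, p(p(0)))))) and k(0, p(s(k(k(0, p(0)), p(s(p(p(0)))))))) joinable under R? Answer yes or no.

no — NF(t₁) = s(s(s(a))), NF(t₂) = s(s(p(p(0))))

Reduce t₁ = s(s(k(k(0, p(a)), k(0, p(p(0)))))):
1. s(s(k(k(0, p(a)), k(0, p(p(0))))))  →  s(s(k(a, k(0, p(p(0))))))   [R6 at 1.1.1]
2. s(s(k(a, k(0, p(p(0))))))  →  s(s(s(a)))   [R3 at 1.1]

Reduce t₂ = k(0, p(s(k(k(0, p(0)), p(s(p(p(0)))))))):
1. k(0, p(s(k(k(0, p(0)), p(s(p(p(0))))))))  →  s(k(k(0, p(0)), p(s(p(p(0))))))   [R6 at ε]
2. s(k(k(0, p(0)), p(s(p(p(0))))))  →  s(k(0, p(s(p(p(0))))))   [R6 at 1.1]
3. s(k(0, p(s(p(p(0))))))  →  s(s(p(p(0))))   [R6 at 1]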